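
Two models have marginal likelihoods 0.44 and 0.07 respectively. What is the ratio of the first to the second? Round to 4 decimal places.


Evidence ratio = 0.44 / 0.07
= 6.2857

6.2857


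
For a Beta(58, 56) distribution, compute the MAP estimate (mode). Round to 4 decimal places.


MAP = mode = (a-1)/(a+b-2)
= (58-1)/(58+56-2)
= 57/112 = 0.5089

0.5089


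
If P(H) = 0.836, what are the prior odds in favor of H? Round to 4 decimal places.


Prior odds = P(H) / (1 - P(H))
= 0.836 / 0.164
= 5.0976

5.0976


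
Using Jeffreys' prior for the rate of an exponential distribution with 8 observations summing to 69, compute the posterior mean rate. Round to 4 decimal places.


Jeffreys' prior leads to posterior Gamma(8, 69).
Mean = 8/69 = 0.1159

0.1159


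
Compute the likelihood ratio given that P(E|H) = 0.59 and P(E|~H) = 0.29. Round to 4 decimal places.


LR = P(E|H) / P(E|~H)
= 0.59 / 0.29 = 2.0345

2.0345


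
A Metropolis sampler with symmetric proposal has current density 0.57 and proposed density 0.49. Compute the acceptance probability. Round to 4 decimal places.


For symmetric proposals, acceptance = min(1, pi(x*)/pi(x))
= min(1, 0.49/0.57)
= min(1, 0.8596) = 0.8596

0.8596


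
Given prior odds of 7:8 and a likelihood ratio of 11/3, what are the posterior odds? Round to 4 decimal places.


Posterior odds = prior odds * LR
Prior odds = 7/8 = 0.875
LR = 11/3 = 3.6667
Posterior odds = 0.875 * 3.6667 = 3.2083

3.2083


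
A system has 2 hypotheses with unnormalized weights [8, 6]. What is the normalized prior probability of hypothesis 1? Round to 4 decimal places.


The normalized prior is the weight divided by the total.
Total weight = 14
P(H1) = 8 / 14 = 0.5714

0.5714


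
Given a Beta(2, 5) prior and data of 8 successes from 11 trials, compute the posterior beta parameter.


Number of failures = 11 - 8 = 3
Posterior beta = 5 + 3 = 8

8


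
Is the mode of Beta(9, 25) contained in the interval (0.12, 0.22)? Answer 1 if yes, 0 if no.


Mode = (a-1)/(a+b-2) = 8/32 = 0.25
Interval: (0.12, 0.22)
Contains mode? 0

0


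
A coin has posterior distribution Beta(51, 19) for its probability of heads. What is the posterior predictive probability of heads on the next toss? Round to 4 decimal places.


Posterior predictive = E[theta] = alpha/(alpha+beta)
= 51/70
= 0.7286

0.7286


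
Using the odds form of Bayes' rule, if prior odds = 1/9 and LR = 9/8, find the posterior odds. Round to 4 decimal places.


Bayes' rule in odds form: posterior odds = prior odds * LR
= (1 * 9) / (9 * 8)
= 9/72 = 0.125

0.125


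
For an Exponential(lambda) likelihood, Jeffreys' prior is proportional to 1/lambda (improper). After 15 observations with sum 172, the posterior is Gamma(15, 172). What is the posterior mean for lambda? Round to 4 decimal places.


Posterior = Gamma(n, sum_x) = Gamma(15, 172)
Posterior mean = shape/rate = 15/172
= 0.0872

0.0872


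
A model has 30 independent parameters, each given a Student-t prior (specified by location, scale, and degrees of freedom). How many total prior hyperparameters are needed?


Each Student-t prior needs 3 hyperparameters (location, scale, and degrees of freedom).
Total = 3 * 30 = 90

90


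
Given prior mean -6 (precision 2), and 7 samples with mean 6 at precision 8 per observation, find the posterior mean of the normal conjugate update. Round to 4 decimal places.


The posterior mean is a precision-weighted average of prior and data.
Post. prec. = 2 + 56 = 58
Post. mean = (-12 + 336)/58 = 324/58 = 5.5862

5.5862


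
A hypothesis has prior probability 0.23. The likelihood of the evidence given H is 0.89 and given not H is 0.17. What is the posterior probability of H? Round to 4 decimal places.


Using Bayes' theorem:
P(E) = 0.23 * 0.89 + 0.77 * 0.17
P(E) = 0.3356
P(H|E) = (0.23 * 0.89) / 0.3356 = 0.61

0.61


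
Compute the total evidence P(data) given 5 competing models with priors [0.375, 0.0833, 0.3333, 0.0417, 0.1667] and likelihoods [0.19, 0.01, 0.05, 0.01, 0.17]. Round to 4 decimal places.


Marginal likelihood = sum P(model_i) * P(data|model_i)
Model 1: 0.375 * 0.19 = 0.0713
Model 2: 0.0833 * 0.01 = 0.0008
Model 3: 0.3333 * 0.05 = 0.0167
Model 4: 0.0417 * 0.01 = 0.0004
Model 5: 0.1667 * 0.17 = 0.0283
Total = 0.1175

0.1175


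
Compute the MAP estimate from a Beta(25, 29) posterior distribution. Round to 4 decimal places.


MAP = mode of Beta distribution
= (alpha - 1)/(alpha + beta - 2)
= (25-1)/(25+29-2)
= 24/52 = 0.4615

0.4615


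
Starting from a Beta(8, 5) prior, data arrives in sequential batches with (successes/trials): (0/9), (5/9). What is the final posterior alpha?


In sequential Bayesian updating, we sum all successes.
Total successes = 5
Final alpha = 8 + 5 = 13

13


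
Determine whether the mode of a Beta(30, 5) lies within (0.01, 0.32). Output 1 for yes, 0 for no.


First find the mode: (a-1)/(a+b-2) = 0.8788
Is 0.8788 in (0.01, 0.32)? 0

0


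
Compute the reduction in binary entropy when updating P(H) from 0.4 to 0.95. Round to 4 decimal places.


H_before = -p*log2(p) - (1-p)*log2(1-p) for p=0.4: 0.971
H_after for p=0.95: 0.2864
Reduction = 0.971 - 0.2864 = 0.6846

0.6846


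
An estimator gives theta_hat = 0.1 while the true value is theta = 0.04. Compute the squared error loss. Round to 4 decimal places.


The squared error loss is (theta_hat - theta)^2
= (0.1 - 0.04)^2
= (0.06)^2 = 0.0036

0.0036


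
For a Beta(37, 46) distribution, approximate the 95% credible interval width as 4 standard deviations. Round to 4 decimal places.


Variance of Beta(a,b) = ab / ((a+b)^2 * (a+b+1))
= 37*46 / ((83)^2 * 84)
= 0.0029
SD = sqrt(0.0029) = 0.0542
Width = 4 * SD = 0.2169

0.2169


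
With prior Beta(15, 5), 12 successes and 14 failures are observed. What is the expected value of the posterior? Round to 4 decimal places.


Posterior = Beta(27, 19)
E[theta] = alpha/(alpha+beta)
= 27/46 = 0.587

0.587


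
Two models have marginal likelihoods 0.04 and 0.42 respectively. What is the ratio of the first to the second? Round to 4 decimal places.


Evidence ratio = 0.04 / 0.42
= 0.0952

0.0952


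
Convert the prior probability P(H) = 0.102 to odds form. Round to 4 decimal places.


P(not H) = 1 - 0.102 = 0.898
Odds = 0.102 / 0.898 = 0.1136

0.1136


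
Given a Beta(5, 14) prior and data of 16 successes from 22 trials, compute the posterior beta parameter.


Number of failures = 22 - 16 = 6
Posterior beta = 14 + 6 = 20

20


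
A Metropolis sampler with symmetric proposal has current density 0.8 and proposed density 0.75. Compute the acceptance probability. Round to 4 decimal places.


For symmetric proposals, acceptance = min(1, pi(x*)/pi(x))
= min(1, 0.75/0.8)
= min(1, 0.9375) = 0.9375

0.9375


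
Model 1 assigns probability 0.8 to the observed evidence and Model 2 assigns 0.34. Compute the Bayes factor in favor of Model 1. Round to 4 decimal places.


BF = P(data|M1) / P(data|M2)
= 0.8 / 0.34 = 2.3529

2.3529


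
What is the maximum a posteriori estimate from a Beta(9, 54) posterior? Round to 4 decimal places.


The MAP estimate equals the mode of the distribution.
Mode of Beta(a,b) = (a-1)/(a+b-2)
= 8/61
= 0.1311

0.1311


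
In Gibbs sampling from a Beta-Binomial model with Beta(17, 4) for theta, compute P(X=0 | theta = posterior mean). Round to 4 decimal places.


Posterior mean = alpha/(alpha+beta) = 17/21 = 0.8095
P(X=0|theta=mean) = 1 - theta = 0.1905

0.1905


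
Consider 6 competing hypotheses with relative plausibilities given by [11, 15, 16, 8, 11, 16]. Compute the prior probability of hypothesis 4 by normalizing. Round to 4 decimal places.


Sum of weights = 11 + 15 + 16 + 8 + 11 + 16 = 77
Normalized prior for H4 = 8 / 77
= 0.1039

0.1039


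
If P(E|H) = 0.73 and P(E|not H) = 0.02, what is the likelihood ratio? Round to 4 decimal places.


Likelihood ratio = P(E|H) / P(E|not H)
= 0.73 / 0.02
= 36.5

36.5


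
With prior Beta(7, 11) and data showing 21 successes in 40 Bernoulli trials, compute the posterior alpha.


Conjugate update: alpha_posterior = alpha_prior + k
= 7 + 21 = 28

28


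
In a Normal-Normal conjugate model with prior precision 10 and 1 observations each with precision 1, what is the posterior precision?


Posterior precision = prior precision + n * observation precision
= 10 + 1 * 1
= 10 + 1 = 11

11


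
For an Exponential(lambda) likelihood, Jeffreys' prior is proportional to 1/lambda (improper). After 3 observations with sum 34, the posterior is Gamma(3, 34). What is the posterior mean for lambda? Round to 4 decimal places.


Posterior = Gamma(n, sum_x) = Gamma(3, 34)
Posterior mean = shape/rate = 3/34
= 0.0882

0.0882


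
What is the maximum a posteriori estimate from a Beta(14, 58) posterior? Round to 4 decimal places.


The MAP estimate equals the mode of the distribution.
Mode of Beta(a,b) = (a-1)/(a+b-2)
= 13/70
= 0.1857

0.1857


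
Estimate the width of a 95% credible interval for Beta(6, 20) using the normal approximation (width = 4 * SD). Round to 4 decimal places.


For Beta(a,b): Var = ab/((a+b)^2(a+b+1))
Var = 0.0066, SD = 0.0811
Approximate 95% CI width = 4 * 0.0811 = 0.3243

0.3243


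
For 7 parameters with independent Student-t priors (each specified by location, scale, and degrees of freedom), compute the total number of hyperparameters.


A Student-t prior has 3 hyperparameters per parameter.
Total = 7 * 3 = 21

21


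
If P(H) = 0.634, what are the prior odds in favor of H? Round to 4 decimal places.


Prior odds = P(H) / (1 - P(H))
= 0.634 / 0.366
= 1.7322

1.7322


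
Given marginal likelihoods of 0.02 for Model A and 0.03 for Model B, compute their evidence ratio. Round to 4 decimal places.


Ratio = ML(A) / ML(B) = 0.02/0.03
= 0.6667

0.6667


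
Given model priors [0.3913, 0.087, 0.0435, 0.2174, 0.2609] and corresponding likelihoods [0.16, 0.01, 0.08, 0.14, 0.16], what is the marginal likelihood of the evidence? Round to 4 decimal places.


P(E) = sum_i P(M_i) P(E|M_i)
= 0.0626 + 0.0009 + 0.0035 + 0.0304 + 0.0417
= 0.1391

0.1391


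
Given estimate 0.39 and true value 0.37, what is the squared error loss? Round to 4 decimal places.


Squared error = (estimate - true)^2
Difference = 0.02
Loss = 0.02^2 = 0.0004

0.0004


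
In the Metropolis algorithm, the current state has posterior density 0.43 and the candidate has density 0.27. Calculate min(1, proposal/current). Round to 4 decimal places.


Ratio = 0.27/0.43 = 0.6279
Acceptance probability = min(1, 0.6279)
= 0.6279

0.6279


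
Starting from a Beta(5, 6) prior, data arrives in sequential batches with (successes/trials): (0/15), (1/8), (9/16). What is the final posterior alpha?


In sequential Bayesian updating, we sum all successes.
Total successes = 10
Final alpha = 5 + 10 = 15

15


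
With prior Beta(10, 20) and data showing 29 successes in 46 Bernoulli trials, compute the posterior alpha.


Conjugate update: alpha_posterior = alpha_prior + k
= 10 + 29 = 39

39


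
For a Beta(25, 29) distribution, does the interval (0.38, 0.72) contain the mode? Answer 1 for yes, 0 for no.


Mode of Beta(a,b) = (a-1)/(a+b-2)
= (25-1)/(25+29-2) = 0.4615
Check: 0.38 <= 0.4615 <= 0.72?
Result: 1

1


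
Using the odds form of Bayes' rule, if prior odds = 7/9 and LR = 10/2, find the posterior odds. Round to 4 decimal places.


Bayes' rule in odds form: posterior odds = prior odds * LR
= (7 * 10) / (9 * 2)
= 70/18 = 3.8889

3.8889


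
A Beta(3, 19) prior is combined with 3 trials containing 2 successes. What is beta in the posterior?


In conjugate updating:
beta_posterior = beta_prior + (n - k)
= 19 + (3 - 2)
= 19 + 1 = 20

20


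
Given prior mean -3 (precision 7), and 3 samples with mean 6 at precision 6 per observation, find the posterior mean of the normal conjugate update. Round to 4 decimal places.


The posterior mean is a precision-weighted average of prior and data.
Post. prec. = 7 + 18 = 25
Post. mean = (-21 + 108)/25 = 87/25 = 3.48

3.48


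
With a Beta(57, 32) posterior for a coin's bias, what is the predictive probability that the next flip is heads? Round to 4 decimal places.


The predictive probability equals the posterior mean.
P(next = heads) = alpha / (alpha + beta)
= 57 / 89 = 0.6404

0.6404


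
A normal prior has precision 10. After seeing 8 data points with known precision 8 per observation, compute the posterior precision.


In the conjugate normal model, precisions add:
tau_posterior = tau_prior + n * tau_data
= 10 + 8*8 = 74

74


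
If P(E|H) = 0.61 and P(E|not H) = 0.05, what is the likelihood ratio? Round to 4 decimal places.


Likelihood ratio = P(E|H) / P(E|not H)
= 0.61 / 0.05
= 12.2

12.2


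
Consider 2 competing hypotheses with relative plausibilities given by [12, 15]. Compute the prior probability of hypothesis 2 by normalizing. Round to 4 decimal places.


Sum of weights = 12 + 15 = 27
Normalized prior for H2 = 15 / 27
= 0.5556

0.5556


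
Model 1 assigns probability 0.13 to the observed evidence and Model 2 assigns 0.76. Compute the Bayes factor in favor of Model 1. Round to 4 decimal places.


BF = P(data|M1) / P(data|M2)
= 0.13 / 0.76 = 0.1711

0.1711


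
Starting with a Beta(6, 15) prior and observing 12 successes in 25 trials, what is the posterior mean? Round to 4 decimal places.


Posterior parameters: alpha = 6 + 12 = 18
beta = 15 + 13 = 28
Posterior mean = alpha / (alpha + beta) = 18 / 46
= 0.3913

0.3913


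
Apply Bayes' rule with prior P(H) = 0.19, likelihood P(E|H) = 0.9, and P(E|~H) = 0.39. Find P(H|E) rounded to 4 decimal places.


Step 1: Compute marginal P(E) = P(E|H)P(H) + P(E|~H)P(~H)
= 0.9*0.19 + 0.39*0.81 = 0.4869
Step 2: P(H|E) = P(E|H)P(H)/P(E) = 0.171/0.4869
= 0.3512

0.3512


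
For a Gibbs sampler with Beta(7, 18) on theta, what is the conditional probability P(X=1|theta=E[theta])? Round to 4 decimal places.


E[theta] = 7/(7+18) = 0.28
P(X=1|theta) = theta = 0.28

0.28


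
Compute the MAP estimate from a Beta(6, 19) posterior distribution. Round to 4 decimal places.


MAP = mode of Beta distribution
= (alpha - 1)/(alpha + beta - 2)
= (6-1)/(6+19-2)
= 5/23 = 0.2174

0.2174


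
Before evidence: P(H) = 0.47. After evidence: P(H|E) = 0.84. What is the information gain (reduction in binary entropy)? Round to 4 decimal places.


Prior entropy = 0.9974
Posterior entropy = 0.6343
Information gain = 0.9974 - 0.6343 = 0.3631

0.3631


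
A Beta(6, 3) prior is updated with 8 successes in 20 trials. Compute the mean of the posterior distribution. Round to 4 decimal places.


After update: Beta(14, 15)
Mean = 14 / (14 + 15) = 14 / 29
= 0.4828

0.4828


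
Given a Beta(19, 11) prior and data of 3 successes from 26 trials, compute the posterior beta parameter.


Number of failures = 26 - 3 = 23
Posterior beta = 11 + 23 = 34

34


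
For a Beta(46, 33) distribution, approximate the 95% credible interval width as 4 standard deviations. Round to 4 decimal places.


Variance of Beta(a,b) = ab / ((a+b)^2 * (a+b+1))
= 46*33 / ((79)^2 * 80)
= 0.003
SD = sqrt(0.003) = 0.0551
Width = 4 * SD = 0.2206

0.2206


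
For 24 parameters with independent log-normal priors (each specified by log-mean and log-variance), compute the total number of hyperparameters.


A log-normal prior has 2 hyperparameters per parameter.
Total = 24 * 2 = 48

48


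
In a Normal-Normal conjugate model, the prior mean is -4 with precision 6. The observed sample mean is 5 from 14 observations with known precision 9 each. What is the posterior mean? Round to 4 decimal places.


Posterior precision = tau0 + n*tau = 6 + 14*9 = 132
Posterior mean = (tau0*mu0 + n*tau*xbar) / posterior_precision
= (6*-4 + 14*9*5) / 132
= 606 / 132 = 4.5909

4.5909


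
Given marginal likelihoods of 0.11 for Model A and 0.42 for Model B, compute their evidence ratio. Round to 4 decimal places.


Ratio = ML(A) / ML(B) = 0.11/0.42
= 0.2619

0.2619


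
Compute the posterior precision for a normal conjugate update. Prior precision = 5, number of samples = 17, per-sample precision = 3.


tau_post = tau_0 + n * tau
= 5 + 17 * 3 = 56

56


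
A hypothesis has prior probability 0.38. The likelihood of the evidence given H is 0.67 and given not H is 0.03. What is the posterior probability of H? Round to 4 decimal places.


Using Bayes' theorem:
P(E) = 0.38 * 0.67 + 0.62 * 0.03
P(E) = 0.2732
P(H|E) = (0.38 * 0.67) / 0.2732 = 0.9319

0.9319


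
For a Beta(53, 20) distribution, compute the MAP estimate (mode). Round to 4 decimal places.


MAP = mode = (a-1)/(a+b-2)
= (53-1)/(53+20-2)
= 52/71 = 0.7324

0.7324


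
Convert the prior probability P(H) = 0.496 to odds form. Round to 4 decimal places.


P(not H) = 1 - 0.496 = 0.504
Odds = 0.496 / 0.504 = 0.9841

0.9841


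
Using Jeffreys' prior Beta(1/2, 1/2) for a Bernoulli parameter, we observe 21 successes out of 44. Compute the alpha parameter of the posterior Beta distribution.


Conjugate update: Beta(0.5 + k, 0.5 + n - k).
k = 21, n - k = 23
Posterior alpha = 0.5 + k = 0.5 + 21 = 21.5

21.5


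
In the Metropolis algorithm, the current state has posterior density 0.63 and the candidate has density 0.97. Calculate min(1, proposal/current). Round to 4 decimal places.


Ratio = 0.97/0.63 = 1.5397
Acceptance probability = min(1, 1.5397)
= 1.0

1.0


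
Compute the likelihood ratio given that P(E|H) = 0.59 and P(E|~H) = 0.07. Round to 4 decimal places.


LR = P(E|H) / P(E|~H)
= 0.59 / 0.07 = 8.4286

8.4286


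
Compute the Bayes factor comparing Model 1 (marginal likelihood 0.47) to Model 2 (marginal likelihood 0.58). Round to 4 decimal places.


BF12 = marginal likelihood of M1 / marginal likelihood of M2
= 0.47/0.58
= 0.8103

0.8103


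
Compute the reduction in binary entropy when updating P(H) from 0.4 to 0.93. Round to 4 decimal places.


H_before = -p*log2(p) - (1-p)*log2(1-p) for p=0.4: 0.971
H_after for p=0.93: 0.3659
Reduction = 0.971 - 0.3659 = 0.605

0.605


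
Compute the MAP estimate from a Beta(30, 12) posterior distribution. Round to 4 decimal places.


MAP = mode of Beta distribution
= (alpha - 1)/(alpha + beta - 2)
= (30-1)/(30+12-2)
= 29/40 = 0.725

0.725


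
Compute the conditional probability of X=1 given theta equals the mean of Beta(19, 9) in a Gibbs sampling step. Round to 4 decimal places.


Mean of Beta(19, 9) = 0.6786
P(X=1 | theta=0.6786) = 0.6786

0.6786


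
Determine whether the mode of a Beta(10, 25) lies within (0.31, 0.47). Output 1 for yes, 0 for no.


First find the mode: (a-1)/(a+b-2) = 0.2727
Is 0.2727 in (0.31, 0.47)? 0

0


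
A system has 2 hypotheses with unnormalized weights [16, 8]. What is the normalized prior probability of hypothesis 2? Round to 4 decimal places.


The normalized prior is the weight divided by the total.
Total weight = 24
P(H2) = 8 / 24 = 0.3333

0.3333


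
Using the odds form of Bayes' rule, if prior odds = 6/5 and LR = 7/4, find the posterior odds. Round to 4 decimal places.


Bayes' rule in odds form: posterior odds = prior odds * LR
= (6 * 7) / (5 * 4)
= 42/20 = 2.1

2.1


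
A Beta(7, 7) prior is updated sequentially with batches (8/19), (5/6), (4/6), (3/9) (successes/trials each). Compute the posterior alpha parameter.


Sequential conjugate updating is equivalent to a single batch update.
Total successes across all batches = 20
alpha_posterior = alpha_prior + total_successes = 7 + 20
= 27

27


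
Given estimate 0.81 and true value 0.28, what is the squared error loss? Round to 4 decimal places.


Squared error = (estimate - true)^2
Difference = 0.53
Loss = 0.53^2 = 0.2809

0.2809


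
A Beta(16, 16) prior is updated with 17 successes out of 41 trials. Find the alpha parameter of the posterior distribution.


In the Beta-Binomial conjugate update:
alpha_post = alpha_prior + successes
= 16 + 17
= 33

33


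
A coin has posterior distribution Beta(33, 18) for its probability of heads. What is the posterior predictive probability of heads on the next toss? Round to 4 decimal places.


Posterior predictive = E[theta] = alpha/(alpha+beta)
= 33/51
= 0.6471

0.6471


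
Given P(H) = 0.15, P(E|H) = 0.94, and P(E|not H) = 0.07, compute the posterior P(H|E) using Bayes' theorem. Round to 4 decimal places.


By Bayes' theorem: P(H|E) = P(E|H)*P(H) / P(E)
P(E) = P(E|H)*P(H) + P(E|not H)*P(not H)
P(E) = 0.94*0.15 + 0.07*0.85 = 0.2005
P(H|E) = 0.94*0.15 / 0.2005 = 0.7032

0.7032


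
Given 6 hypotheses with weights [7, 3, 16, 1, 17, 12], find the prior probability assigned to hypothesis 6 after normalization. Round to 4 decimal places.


To normalize, divide each weight by the sum of all weights.
Sum = 56
Prior(H6) = 12/56 = 0.2143

0.2143


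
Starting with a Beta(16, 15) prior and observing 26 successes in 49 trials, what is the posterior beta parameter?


Posterior beta = prior beta + failures
Failures = 49 - 26 = 23
beta_post = 15 + 23 = 38

38


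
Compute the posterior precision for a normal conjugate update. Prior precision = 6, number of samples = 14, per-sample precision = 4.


tau_post = tau_0 + n * tau
= 6 + 14 * 4 = 62

62


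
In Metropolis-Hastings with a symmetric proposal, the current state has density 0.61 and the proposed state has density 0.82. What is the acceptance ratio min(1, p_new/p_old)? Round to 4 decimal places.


Ratio = p_new / p_old = 0.82 / 0.61 = 1.3443
Acceptance = min(1, 1.3443) = 1.0

1.0


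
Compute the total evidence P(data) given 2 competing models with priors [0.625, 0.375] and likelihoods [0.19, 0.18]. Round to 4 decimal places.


Marginal likelihood = sum P(model_i) * P(data|model_i)
Model 1: 0.625 * 0.19 = 0.1187
Model 2: 0.375 * 0.18 = 0.0675
Total = 0.1862

0.1862


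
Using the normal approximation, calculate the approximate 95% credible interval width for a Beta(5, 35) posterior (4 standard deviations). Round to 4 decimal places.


Var(Beta) = 5*35/(40^2 * 41) = 0.0027
SD = 0.0516
Width ~ 4*SD = 0.2066

0.2066


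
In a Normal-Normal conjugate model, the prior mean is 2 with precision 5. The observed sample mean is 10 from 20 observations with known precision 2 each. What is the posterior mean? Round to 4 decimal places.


Posterior precision = tau0 + n*tau = 5 + 20*2 = 45
Posterior mean = (tau0*mu0 + n*tau*xbar) / posterior_precision
= (5*2 + 20*2*10) / 45
= 410 / 45 = 9.1111

9.1111


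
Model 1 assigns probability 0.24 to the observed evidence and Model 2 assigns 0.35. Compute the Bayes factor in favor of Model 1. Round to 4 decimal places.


BF = P(data|M1) / P(data|M2)
= 0.24 / 0.35 = 0.6857

0.6857


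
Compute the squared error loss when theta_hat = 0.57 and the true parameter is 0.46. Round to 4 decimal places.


L = (theta_hat - theta_true)^2
= (0.57 - 0.46)^2
= 0.11^2 = 0.0121

0.0121


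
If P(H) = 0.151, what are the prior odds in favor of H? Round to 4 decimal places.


Prior odds = P(H) / (1 - P(H))
= 0.151 / 0.849
= 0.1779

0.1779


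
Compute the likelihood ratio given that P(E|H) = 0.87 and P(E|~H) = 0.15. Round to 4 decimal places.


LR = P(E|H) / P(E|~H)
= 0.87 / 0.15 = 5.8

5.8


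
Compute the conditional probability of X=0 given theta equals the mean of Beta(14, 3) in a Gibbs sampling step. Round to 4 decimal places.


Mean of Beta(14, 3) = 0.8235
P(X=0 | theta=0.8235) = 0.1765

0.1765


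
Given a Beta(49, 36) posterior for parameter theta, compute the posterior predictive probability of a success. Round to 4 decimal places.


For a Beta-Bernoulli model, the predictive probability is the mean:
P(success) = 49/(49+36) = 49/85 = 0.5765

0.5765


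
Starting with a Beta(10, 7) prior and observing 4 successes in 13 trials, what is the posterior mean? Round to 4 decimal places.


Posterior parameters: alpha = 10 + 4 = 14
beta = 7 + 9 = 16
Posterior mean = alpha / (alpha + beta) = 14 / 30
= 0.4667

0.4667


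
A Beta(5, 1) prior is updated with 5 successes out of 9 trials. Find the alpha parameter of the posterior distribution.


In the Beta-Binomial conjugate update:
alpha_post = alpha_prior + successes
= 5 + 5
= 10

10


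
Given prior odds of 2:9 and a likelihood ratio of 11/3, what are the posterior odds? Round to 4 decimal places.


Posterior odds = prior odds * LR
Prior odds = 2/9 = 0.2222
LR = 11/3 = 3.6667
Posterior odds = 0.2222 * 3.6667 = 0.8148

0.8148


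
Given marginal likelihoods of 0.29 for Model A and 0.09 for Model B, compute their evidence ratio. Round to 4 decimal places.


Ratio = ML(A) / ML(B) = 0.29/0.09
= 3.2222

3.2222


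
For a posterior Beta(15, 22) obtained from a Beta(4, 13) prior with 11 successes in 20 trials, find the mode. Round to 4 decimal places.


Mode = (alpha - 1) / (alpha + beta - 2)
= 14 / 35
= 0.4

0.4


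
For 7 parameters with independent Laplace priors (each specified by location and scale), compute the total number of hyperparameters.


A Laplace prior has 2 hyperparameters per parameter.
Total = 7 * 2 = 14

14


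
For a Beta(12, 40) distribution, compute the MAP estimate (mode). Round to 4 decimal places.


MAP = mode = (a-1)/(a+b-2)
= (12-1)/(12+40-2)
= 11/50 = 0.22

0.22


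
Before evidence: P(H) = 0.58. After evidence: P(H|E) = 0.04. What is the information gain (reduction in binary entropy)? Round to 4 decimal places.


Prior entropy = 0.9815
Posterior entropy = 0.2423
Information gain = 0.9815 - 0.2423 = 0.7392

0.7392


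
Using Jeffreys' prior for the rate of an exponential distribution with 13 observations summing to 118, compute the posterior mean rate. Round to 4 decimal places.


Jeffreys' prior leads to posterior Gamma(13, 118).
Mean = 13/118 = 0.1102

0.1102


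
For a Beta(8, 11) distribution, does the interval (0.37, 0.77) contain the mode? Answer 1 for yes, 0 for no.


Mode of Beta(a,b) = (a-1)/(a+b-2)
= (8-1)/(8+11-2) = 0.4118
Check: 0.37 <= 0.4118 <= 0.77?
Result: 1

1


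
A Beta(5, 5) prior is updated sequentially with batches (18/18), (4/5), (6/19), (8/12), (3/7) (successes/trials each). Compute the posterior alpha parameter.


Sequential conjugate updating is equivalent to a single batch update.
Total successes across all batches = 39
alpha_posterior = alpha_prior + total_successes = 5 + 39
= 44

44


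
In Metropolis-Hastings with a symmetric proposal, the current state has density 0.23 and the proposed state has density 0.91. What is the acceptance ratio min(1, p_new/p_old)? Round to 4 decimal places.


Ratio = p_new / p_old = 0.91 / 0.23 = 3.9565
Acceptance = min(1, 3.9565) = 1.0

1.0


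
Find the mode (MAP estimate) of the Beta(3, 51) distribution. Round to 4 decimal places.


For Beta(a,b) with a,b > 1:
Mode = (a-1)/(a+b-2) = (3-1)/(54-2)
= 2/52 = 0.0385

0.0385


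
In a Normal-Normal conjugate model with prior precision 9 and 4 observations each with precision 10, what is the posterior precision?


Posterior precision = prior precision + n * observation precision
= 9 + 4 * 10
= 9 + 40 = 49

49


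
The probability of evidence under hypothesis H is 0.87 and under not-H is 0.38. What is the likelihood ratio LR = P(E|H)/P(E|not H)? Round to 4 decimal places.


LR = 0.87 / 0.38
= 2.2895

2.2895


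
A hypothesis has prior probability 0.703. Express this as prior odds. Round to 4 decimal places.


Odds = P(H) / P(not H) = 0.703 / 0.297
= 2.367

2.367


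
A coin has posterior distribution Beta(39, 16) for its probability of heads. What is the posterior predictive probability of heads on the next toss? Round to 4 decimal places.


Posterior predictive = E[theta] = alpha/(alpha+beta)
= 39/55
= 0.7091

0.7091


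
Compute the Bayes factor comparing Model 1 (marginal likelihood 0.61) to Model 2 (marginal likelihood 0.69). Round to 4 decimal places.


BF12 = marginal likelihood of M1 / marginal likelihood of M2
= 0.61/0.69
= 0.8841

0.8841


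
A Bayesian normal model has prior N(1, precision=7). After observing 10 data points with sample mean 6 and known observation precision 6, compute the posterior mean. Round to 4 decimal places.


Posterior mean = (prior_precision * prior_mean + n * data_precision * data_mean) / (prior_precision + n * data_precision)
Numerator = 7*1 + 10*6*6 = 367
Denominator = 7 + 10*6 = 67
Posterior mean = 5.4776

5.4776


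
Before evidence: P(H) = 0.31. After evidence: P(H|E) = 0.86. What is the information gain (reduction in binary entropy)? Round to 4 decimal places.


Prior entropy = 0.8932
Posterior entropy = 0.5842
Information gain = 0.8932 - 0.5842 = 0.3089

0.3089


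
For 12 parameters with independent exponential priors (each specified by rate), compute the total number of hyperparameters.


A exponential prior has 1 hyperparameter per parameter.
Total = 12 * 1 = 12

12


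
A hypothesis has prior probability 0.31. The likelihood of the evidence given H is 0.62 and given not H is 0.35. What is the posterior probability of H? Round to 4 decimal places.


Using Bayes' theorem:
P(E) = 0.31 * 0.62 + 0.69 * 0.35
P(E) = 0.4337
P(H|E) = (0.31 * 0.62) / 0.4337 = 0.4432

0.4432


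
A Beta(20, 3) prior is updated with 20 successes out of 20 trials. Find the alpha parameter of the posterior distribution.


In the Beta-Binomial conjugate update:
alpha_post = alpha_prior + successes
= 20 + 20
= 40

40


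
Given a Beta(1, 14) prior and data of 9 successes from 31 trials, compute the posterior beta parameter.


Number of failures = 31 - 9 = 22
Posterior beta = 14 + 22 = 36

36


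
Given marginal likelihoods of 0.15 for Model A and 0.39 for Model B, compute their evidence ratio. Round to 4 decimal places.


Ratio = ML(A) / ML(B) = 0.15/0.39
= 0.3846

0.3846


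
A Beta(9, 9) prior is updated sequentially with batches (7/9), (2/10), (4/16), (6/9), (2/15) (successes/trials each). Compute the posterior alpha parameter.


Sequential conjugate updating is equivalent to a single batch update.
Total successes across all batches = 21
alpha_posterior = alpha_prior + total_successes = 9 + 21
= 30

30


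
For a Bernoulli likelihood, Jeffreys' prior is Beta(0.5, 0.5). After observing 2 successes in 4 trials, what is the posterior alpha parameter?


Jeffreys' prior for Bernoulli is Beta(0.5, 0.5).
Posterior is Beta(0.5 + k, 0.5 + n - k).
Posterior alpha = 0.5 + k = 0.5 + 2 = 2.5

2.5


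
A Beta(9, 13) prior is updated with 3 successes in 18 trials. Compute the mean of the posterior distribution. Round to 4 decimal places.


After update: Beta(12, 28)
Mean = 12 / (12 + 28) = 12 / 40
= 0.3

0.3


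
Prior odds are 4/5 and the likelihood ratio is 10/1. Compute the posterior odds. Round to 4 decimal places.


Posterior odds = prior odds * likelihood ratio
= (4/5) * (10/1)
= 40 / 5
= 8.0

8.0


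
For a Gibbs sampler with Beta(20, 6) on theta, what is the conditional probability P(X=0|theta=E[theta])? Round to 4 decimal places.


E[theta] = 20/(20+6) = 0.7692
P(X=0|theta) = 1 - theta = 0.2308

0.2308


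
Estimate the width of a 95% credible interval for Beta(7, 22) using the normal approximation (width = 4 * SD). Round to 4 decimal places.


For Beta(a,b): Var = ab/((a+b)^2(a+b+1))
Var = 0.0061, SD = 0.0781
Approximate 95% CI width = 4 * 0.0781 = 0.3125

0.3125


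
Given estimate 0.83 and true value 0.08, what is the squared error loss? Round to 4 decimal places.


Squared error = (estimate - true)^2
Difference = 0.75
Loss = 0.75^2 = 0.5625

0.5625


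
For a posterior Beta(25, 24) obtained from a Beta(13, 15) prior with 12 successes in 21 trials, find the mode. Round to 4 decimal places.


Mode = (alpha - 1) / (alpha + beta - 2)
= 24 / 47
= 0.5106

0.5106


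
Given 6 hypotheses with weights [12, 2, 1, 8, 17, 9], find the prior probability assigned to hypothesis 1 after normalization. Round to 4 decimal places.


To normalize, divide each weight by the sum of all weights.
Sum = 49
Prior(H1) = 12/49 = 0.2449

0.2449


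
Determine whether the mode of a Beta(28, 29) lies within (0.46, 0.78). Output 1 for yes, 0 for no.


First find the mode: (a-1)/(a+b-2) = 0.4909
Is 0.4909 in (0.46, 0.78)? 1

1


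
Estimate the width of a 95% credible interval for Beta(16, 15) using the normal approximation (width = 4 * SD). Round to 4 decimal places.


For Beta(a,b): Var = ab/((a+b)^2(a+b+1))
Var = 0.0078, SD = 0.0883
Approximate 95% CI width = 4 * 0.0883 = 0.3534

0.3534


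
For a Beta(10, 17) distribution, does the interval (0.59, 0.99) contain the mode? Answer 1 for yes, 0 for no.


Mode of Beta(a,b) = (a-1)/(a+b-2)
= (10-1)/(10+17-2) = 0.36
Check: 0.59 <= 0.36 <= 0.99?
Result: 0

0


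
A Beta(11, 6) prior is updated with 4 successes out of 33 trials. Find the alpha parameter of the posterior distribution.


In the Beta-Binomial conjugate update:
alpha_post = alpha_prior + successes
= 11 + 4
= 15

15


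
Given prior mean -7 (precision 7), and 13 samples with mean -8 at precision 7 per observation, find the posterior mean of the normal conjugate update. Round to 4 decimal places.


The posterior mean is a precision-weighted average of prior and data.
Post. prec. = 7 + 91 = 98
Post. mean = (-49 + -728)/98 = -777/98 = -7.9286

-7.9286


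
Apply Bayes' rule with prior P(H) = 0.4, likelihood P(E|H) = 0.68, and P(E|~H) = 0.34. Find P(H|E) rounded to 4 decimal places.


Step 1: Compute marginal P(E) = P(E|H)P(H) + P(E|~H)P(~H)
= 0.68*0.4 + 0.34*0.6 = 0.476
Step 2: P(H|E) = P(E|H)P(H)/P(E) = 0.272/0.476
= 0.5714

0.5714


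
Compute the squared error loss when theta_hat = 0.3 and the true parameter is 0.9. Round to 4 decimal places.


L = (theta_hat - theta_true)^2
= (0.3 - 0.9)^2
= -0.6^2 = 0.36

0.36


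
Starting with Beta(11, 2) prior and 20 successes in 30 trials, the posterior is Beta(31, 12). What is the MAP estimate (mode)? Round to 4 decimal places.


The mode of Beta(a, b) when a > 1 and b > 1 is (a-1)/(a+b-2)
= (31 - 1) / (31 + 12 - 2)
= 30 / 41
= 0.7317

0.7317


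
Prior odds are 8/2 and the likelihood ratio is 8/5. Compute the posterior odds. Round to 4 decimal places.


Posterior odds = prior odds * likelihood ratio
= (8/2) * (8/5)
= 64 / 10
= 6.4

6.4


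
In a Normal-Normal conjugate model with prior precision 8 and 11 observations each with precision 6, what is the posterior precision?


Posterior precision = prior precision + n * observation precision
= 8 + 11 * 6
= 8 + 66 = 74

74


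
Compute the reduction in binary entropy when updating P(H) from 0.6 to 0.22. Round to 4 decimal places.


H_before = -p*log2(p) - (1-p)*log2(1-p) for p=0.6: 0.971
H_after for p=0.22: 0.7602
Reduction = 0.971 - 0.7602 = 0.2108

0.2108


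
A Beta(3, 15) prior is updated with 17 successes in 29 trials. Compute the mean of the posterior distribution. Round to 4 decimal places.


After update: Beta(20, 27)
Mean = 20 / (20 + 27) = 20 / 47
= 0.4255

0.4255


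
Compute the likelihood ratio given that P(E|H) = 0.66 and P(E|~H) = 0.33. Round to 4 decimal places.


LR = P(E|H) / P(E|~H)
= 0.66 / 0.33 = 2.0

2.0


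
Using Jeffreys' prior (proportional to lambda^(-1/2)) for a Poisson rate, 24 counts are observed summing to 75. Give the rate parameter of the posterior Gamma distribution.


Conjugate update: Gamma(prior_shape + S, prior_rate + n).
Prior shape = 0.5, prior rate = 0.
Posterior rate = 0 + n = 24

24.0


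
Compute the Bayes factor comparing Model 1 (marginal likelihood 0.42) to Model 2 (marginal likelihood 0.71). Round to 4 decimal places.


BF12 = marginal likelihood of M1 / marginal likelihood of M2
= 0.42/0.71
= 0.5915

0.5915


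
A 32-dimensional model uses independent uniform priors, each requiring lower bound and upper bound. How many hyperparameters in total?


Per parameter: 2 (lower bound and upper bound).
Total = 32 * 2 = 64

64


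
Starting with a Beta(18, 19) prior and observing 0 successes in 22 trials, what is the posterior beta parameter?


Posterior beta = prior beta + failures
Failures = 22 - 0 = 22
beta_post = 19 + 22 = 41

41


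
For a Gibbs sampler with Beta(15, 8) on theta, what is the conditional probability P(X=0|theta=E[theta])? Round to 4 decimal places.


E[theta] = 15/(15+8) = 0.6522
P(X=0|theta) = 1 - theta = 0.3478

0.3478


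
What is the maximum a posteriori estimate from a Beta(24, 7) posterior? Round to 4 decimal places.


The MAP estimate equals the mode of the distribution.
Mode of Beta(a,b) = (a-1)/(a+b-2)
= 23/29
= 0.7931

0.7931


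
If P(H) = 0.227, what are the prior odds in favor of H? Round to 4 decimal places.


Prior odds = P(H) / (1 - P(H))
= 0.227 / 0.773
= 0.2937

0.2937


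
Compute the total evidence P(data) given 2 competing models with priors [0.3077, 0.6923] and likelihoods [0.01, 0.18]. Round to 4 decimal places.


Marginal likelihood = sum P(model_i) * P(data|model_i)
Model 1: 0.3077 * 0.01 = 0.0031
Model 2: 0.6923 * 0.18 = 0.1246
Total = 0.1277

0.1277


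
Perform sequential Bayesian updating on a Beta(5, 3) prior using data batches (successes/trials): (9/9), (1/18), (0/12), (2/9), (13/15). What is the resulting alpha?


Accumulate successes: 25
Posterior alpha = prior alpha + sum of successes
= 5 + 25 = 30

30


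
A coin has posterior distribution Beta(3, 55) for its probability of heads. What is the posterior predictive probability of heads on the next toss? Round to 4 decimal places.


Posterior predictive = E[theta] = alpha/(alpha+beta)
= 3/58
= 0.0517

0.0517


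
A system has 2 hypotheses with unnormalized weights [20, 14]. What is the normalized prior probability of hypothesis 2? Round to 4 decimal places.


The normalized prior is the weight divided by the total.
Total weight = 34
P(H2) = 14 / 34 = 0.4118

0.4118


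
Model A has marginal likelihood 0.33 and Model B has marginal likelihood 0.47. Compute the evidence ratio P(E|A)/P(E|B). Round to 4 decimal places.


Evidence ratio = P(E|A) / P(E|B)
= 0.33 / 0.47
= 0.7021

0.7021


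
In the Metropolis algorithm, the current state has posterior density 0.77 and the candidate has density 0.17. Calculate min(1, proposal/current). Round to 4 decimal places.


Ratio = 0.17/0.77 = 0.2208
Acceptance probability = min(1, 0.2208)
= 0.2208

0.2208


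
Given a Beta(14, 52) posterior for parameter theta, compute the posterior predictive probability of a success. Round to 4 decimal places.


For a Beta-Bernoulli model, the predictive probability is the mean:
P(success) = 14/(14+52) = 14/66 = 0.2121

0.2121


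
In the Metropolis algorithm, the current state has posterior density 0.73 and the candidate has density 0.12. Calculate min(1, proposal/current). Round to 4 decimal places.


Ratio = 0.12/0.73 = 0.1644
Acceptance probability = min(1, 0.1644)
= 0.1644

0.1644


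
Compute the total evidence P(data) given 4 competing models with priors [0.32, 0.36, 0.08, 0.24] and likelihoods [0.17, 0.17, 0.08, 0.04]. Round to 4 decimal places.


Marginal likelihood = sum P(model_i) * P(data|model_i)
Model 1: 0.32 * 0.17 = 0.0544
Model 2: 0.36 * 0.17 = 0.0612
Model 3: 0.08 * 0.08 = 0.0064
Model 4: 0.24 * 0.04 = 0.0096
Total = 0.1316

0.1316


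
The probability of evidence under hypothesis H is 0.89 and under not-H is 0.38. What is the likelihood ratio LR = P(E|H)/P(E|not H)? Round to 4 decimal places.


LR = 0.89 / 0.38
= 2.3421

2.3421


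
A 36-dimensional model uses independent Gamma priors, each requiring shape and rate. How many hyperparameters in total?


Per parameter: 2 (shape and rate).
Total = 36 * 2 = 72

72


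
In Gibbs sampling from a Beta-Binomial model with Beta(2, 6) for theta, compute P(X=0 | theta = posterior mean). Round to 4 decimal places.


Posterior mean = alpha/(alpha+beta) = 2/8 = 0.25
P(X=0|theta=mean) = 1 - theta = 0.75

0.75
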